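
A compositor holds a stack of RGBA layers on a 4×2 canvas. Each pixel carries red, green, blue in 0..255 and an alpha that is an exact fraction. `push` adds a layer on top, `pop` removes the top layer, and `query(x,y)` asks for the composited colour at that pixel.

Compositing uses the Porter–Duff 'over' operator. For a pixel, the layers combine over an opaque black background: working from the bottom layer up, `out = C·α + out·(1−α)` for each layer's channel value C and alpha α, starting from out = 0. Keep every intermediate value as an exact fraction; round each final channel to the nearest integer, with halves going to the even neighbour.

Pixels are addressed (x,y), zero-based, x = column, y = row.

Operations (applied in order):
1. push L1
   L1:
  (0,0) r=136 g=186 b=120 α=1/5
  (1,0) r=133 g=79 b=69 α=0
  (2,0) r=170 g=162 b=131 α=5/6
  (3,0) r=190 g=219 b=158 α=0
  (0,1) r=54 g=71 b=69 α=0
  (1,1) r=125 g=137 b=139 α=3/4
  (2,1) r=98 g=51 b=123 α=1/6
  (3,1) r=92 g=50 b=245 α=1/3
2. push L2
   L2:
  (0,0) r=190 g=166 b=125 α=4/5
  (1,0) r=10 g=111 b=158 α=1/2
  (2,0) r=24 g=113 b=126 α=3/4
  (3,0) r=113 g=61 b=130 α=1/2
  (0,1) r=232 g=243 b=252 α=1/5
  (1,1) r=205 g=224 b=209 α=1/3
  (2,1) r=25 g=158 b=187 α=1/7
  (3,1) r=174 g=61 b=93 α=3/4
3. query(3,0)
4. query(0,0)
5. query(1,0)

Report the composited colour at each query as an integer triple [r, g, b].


at x=3,y=0 over L1,L2:
+L1 (α=0) → [0, 0, 0]
+L2 (α=1/2) → [113/2, 61/2, 65]
rounded: [56, 30, 65]

at x=0,y=0 over L1,L2:
after L1 α=1/5: [136/5, 186/5, 24]
after L2 α=4/5: [3936/25, 3506/25, 524/5]
→ [157, 140, 105]

(1,0) stack=L1,L2; from [0,0,0]:
after L1 α=0: [0, 0, 0]
after L2 α=1/2: [5, 111/2, 79]
→ [5, 56, 79]


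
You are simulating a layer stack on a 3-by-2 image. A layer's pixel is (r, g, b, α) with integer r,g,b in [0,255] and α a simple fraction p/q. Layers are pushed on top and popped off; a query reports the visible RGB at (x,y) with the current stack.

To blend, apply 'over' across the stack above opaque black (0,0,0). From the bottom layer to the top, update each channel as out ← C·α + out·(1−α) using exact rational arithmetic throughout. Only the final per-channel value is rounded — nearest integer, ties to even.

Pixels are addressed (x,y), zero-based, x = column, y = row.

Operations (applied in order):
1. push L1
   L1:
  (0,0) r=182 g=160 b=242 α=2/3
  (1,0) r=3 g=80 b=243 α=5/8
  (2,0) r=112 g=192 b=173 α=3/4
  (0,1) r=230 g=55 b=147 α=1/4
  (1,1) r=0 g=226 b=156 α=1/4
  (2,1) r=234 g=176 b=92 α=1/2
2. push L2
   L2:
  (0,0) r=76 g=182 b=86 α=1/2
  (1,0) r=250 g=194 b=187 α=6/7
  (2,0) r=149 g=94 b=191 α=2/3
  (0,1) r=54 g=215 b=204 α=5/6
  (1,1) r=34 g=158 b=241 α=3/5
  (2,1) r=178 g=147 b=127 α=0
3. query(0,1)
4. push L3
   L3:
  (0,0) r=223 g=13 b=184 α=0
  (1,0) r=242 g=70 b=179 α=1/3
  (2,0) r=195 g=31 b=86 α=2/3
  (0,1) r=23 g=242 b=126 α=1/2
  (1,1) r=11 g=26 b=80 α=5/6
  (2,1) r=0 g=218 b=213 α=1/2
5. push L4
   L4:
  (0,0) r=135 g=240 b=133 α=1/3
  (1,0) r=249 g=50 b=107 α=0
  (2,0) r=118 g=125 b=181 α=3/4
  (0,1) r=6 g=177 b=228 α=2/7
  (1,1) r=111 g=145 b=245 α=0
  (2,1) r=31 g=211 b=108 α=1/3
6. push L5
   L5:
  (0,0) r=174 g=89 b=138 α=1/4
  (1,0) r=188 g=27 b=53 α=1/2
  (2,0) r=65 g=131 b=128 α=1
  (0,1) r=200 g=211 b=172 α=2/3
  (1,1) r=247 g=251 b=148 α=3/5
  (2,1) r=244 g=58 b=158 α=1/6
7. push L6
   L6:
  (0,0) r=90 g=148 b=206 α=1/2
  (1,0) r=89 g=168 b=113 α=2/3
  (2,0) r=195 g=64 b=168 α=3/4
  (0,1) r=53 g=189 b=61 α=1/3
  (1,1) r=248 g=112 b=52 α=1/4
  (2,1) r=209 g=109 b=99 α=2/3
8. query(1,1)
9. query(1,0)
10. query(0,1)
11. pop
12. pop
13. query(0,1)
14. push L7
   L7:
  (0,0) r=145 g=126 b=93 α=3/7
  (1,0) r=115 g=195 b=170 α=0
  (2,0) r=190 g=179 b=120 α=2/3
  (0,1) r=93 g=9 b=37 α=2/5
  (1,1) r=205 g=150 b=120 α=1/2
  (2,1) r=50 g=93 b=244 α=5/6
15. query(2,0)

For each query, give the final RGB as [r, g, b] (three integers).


query (0,1) [L1,L2] — begin 0,0,0
L1 α=1/4: [115/2, 55/4, 147/4]
L2 α=5/6: [655/12, 4355/24, 1409/8]
→ [55, 181, 176]

at x=1,y=1 over L1,L2,L3,L4,L5,L6:
+L1 (α=1/4) → [0, 113/2, 39]
+L2 (α=3/5) → [102/5, 587/5, 801/5]
+L3 (α=5/6) → [377/30, 1237/30, 2801/30]
+L4 (α=0) → [377/30, 1237/30, 2801/30]
+L5 (α=3/5) → [11492/75, 12532/75, 9461/75]
+L6 (α=1/4) → [4423/25, 3833/25, 10761/100]
rounded: [177, 153, 108]

query (1,0) [L1,L2,L3,L4,L5,L6] — begin 0,0,0
after L1 α=5/8: [15/8, 50, 1215/8]
after L2 α=6/7: [12015/56, 1214/7, 10191/56]
after L3 α=1/3: [18791/84, 2918/21, 15203/84]
after L4 α=0: [18791/84, 2918/21, 15203/84]
after L5 α=1/2: [34583/168, 3485/42, 19655/168]
after L6 α=2/3: [64487/504, 17597/126, 57623/504]
rounded: [128, 140, 114]

at x=0,y=1 over L1,L2,L3,L4,L5,L6:
L1 α=1/4: [115/2, 55/4, 147/4]
L2 α=5/6: [655/12, 4355/24, 1409/8]
L3 α=1/2: [931/24, 10163/48, 2417/16]
L4 α=2/7: [4943/168, 67807/336, 19381/112]
L5 α=2/3: [72143/504, 209599/1008, 19303/112]
L6 α=1/3: [85499/756, 304855/1512, 7573/56]
rounded: [113, 202, 135]

query (0,1) [L1,L2,L3,L4] — begin 0,0,0
L1 α=1/4: [115/2, 55/4, 147/4]
L2 α=5/6: [655/12, 4355/24, 1409/8]
L3 α=1/2: [931/24, 10163/48, 2417/16]
L4 α=2/7: [4943/168, 67807/336, 19381/112]
rounded: [29, 202, 173]

at x=2,y=0 over L1,L2,L3,L4,L7:
after L1 α=3/4: [84, 144, 519/4]
after L2 α=2/3: [382/3, 332/3, 2047/12]
after L3 α=2/3: [1552/9, 518/9, 4111/36]
after L4 α=3/4: [2369/18, 3893/36, 23659/144]
after L7 α=2/3: [9209/54, 16781/108, 58219/432]
rounded: [171, 155, 135]


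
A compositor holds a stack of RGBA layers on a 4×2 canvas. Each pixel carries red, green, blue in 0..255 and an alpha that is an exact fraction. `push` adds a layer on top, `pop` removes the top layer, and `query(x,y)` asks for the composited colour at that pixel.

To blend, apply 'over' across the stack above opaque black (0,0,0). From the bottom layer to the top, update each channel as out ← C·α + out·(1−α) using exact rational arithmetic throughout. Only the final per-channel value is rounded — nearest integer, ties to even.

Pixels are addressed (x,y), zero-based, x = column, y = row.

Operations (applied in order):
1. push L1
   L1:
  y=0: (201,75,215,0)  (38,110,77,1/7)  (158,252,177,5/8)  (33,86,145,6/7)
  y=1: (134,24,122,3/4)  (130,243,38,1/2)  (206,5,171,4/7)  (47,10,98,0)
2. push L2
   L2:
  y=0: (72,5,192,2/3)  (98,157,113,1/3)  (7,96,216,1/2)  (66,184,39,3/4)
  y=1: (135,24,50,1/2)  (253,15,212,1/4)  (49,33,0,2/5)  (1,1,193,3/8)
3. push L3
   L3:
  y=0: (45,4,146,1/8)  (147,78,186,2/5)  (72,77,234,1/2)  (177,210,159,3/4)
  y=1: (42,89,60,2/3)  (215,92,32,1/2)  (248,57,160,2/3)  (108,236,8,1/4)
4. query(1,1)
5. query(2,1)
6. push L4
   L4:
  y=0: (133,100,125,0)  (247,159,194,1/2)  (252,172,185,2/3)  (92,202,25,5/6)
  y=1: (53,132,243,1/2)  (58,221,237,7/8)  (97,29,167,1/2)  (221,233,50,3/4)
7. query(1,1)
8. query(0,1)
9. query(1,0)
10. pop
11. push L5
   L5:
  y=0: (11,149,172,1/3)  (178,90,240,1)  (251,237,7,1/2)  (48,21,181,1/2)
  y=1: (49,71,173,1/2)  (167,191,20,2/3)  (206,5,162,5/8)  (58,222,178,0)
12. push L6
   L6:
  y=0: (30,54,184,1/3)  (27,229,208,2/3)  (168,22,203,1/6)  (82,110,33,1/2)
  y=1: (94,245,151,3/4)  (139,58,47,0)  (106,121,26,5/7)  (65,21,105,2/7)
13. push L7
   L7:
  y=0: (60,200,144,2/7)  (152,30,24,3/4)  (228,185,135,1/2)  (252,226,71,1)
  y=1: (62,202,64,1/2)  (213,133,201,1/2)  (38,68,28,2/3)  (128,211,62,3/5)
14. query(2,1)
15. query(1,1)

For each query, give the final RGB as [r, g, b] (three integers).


query (1,1) [L1,L2,L3] — begin 0,0,0
L1 α=1/2: [65, 243/2, 19]
L2 α=1/4: [112, 759/8, 269/4]
L3 α=1/2: [327/2, 1495/16, 397/8]
rounded: [164, 93, 50]

at x=2,y=1 over L1,L2,L3:
after L1 α=4/7: [824/7, 20/7, 684/7]
after L2 α=2/5: [3158/35, 522/35, 2052/35]
after L3 α=2/3: [20518/105, 1504/35, 13252/105]
→ [195, 43, 126]

(1,1) stack=L1,L2,L3,L4; from [0,0,0]:
after L1 α=1/2: [65, 243/2, 19]
after L2 α=1/4: [112, 759/8, 269/4]
after L3 α=1/2: [327/2, 1495/16, 397/8]
after L4 α=7/8: [1139/16, 26247/128, 13669/64]
→ [71, 205, 214]

at x=0,y=1 over L1,L2,L3,L4:
after L1 α=3/4: [201/2, 18, 183/2]
after L2 α=1/2: [471/4, 21, 283/4]
after L3 α=2/3: [269/4, 199/3, 763/12]
after L4 α=1/2: [481/8, 595/6, 3679/24]
= [60, 99, 153]

query (1,0) [L1,L2,L3,L4] — begin 0,0,0
L1 α=1/7: [38/7, 110/7, 11]
L2 α=1/3: [254/7, 1319/21, 45]
L3 α=2/5: [564/7, 2411/35, 507/5]
L4 α=1/2: [2293/14, 3988/35, 1477/10]
rounded: [164, 114, 148]

at x=2,y=1 over L1,L2,L3,L5,L6,L7:
L1 α=4/7: [824/7, 20/7, 684/7]
L2 α=2/5: [3158/35, 522/35, 2052/35]
L3 α=2/3: [20518/105, 1504/35, 13252/105]
L5 α=5/8: [7071/35, 5387/280, 20801/140]
L6 α=5/7: [32692/245, 90087/980, 29901/490]
L7 α=2/3: [17104/245, 223367/2940, 57341/1470]
rounded: [70, 76, 39]

at x=1,y=1 over L1,L2,L3,L5,L6,L7:
L1 α=1/2: [65, 243/2, 19]
L2 α=1/4: [112, 759/8, 269/4]
L3 α=1/2: [327/2, 1495/16, 397/8]
L5 α=2/3: [995/6, 7607/48, 239/8]
L6 α=0: [995/6, 7607/48, 239/8]
L7 α=1/2: [2273/12, 13991/96, 1847/16]
rounded: [189, 146, 115]


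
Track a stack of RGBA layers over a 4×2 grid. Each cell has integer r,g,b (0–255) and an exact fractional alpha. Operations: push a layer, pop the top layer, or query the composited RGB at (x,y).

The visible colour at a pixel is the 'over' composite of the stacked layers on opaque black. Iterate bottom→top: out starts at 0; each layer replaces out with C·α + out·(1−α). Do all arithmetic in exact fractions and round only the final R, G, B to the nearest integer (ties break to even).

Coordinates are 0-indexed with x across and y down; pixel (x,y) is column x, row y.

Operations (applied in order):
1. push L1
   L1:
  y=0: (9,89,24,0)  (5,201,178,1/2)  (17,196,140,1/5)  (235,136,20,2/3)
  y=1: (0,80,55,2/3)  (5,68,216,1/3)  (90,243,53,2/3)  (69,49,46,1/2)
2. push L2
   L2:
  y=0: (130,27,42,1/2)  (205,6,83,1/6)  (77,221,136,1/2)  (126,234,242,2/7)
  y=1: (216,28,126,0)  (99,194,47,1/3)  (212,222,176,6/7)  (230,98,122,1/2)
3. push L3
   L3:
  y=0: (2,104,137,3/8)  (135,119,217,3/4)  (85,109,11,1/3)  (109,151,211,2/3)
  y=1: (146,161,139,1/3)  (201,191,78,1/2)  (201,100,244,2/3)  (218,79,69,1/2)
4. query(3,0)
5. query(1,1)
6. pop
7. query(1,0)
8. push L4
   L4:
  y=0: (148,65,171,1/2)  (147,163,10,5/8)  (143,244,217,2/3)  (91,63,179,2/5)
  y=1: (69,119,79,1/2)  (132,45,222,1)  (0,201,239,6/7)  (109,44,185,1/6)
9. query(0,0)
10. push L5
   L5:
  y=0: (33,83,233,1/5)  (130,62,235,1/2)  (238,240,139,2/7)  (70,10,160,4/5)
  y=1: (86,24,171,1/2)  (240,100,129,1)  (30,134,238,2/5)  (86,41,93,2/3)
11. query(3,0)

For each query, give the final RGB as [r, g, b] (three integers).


query (3,0) [L1,L2,L3] — begin 0,0,0
+L1 (α=2/3) → [470/3, 272/3, 40/3]
+L2 (α=2/7) → [3106/21, 2764/21, 236/3]
+L3 (α=2/3) → [7684/63, 9106/63, 1502/9]
→ [122, 145, 167]

query (1,1) [L1,L2,L3] — begin 0,0,0
L1 α=1/3: [5/3, 68/3, 72]
L2 α=1/3: [307/9, 718/9, 191/3]
L3 α=1/2: [1058/9, 2437/18, 425/6]
= [118, 135, 71]

query (1,0) [L1,L2] — begin 0,0,0
+L1 (α=1/2) → [5/2, 201/2, 89]
+L2 (α=1/6) → [145/4, 339/4, 88]
rounded: [36, 85, 88]

query (0,0) [L1,L2,L4] — begin 0,0,0
+L1 (α=0) → [0, 0, 0]
+L2 (α=1/2) → [65, 27/2, 21]
+L4 (α=1/2) → [213/2, 157/4, 96]
→ [106, 39, 96]

at x=3,y=0 over L1,L2,L4,L5:
after L1 α=2/3: [470/3, 272/3, 40/3]
after L2 α=2/7: [3106/21, 2764/21, 236/3]
after L4 α=2/5: [876/7, 3646/35, 594/5]
after L5 α=4/5: [2836/35, 5046/175, 3794/25]
rounded: [81, 29, 152]


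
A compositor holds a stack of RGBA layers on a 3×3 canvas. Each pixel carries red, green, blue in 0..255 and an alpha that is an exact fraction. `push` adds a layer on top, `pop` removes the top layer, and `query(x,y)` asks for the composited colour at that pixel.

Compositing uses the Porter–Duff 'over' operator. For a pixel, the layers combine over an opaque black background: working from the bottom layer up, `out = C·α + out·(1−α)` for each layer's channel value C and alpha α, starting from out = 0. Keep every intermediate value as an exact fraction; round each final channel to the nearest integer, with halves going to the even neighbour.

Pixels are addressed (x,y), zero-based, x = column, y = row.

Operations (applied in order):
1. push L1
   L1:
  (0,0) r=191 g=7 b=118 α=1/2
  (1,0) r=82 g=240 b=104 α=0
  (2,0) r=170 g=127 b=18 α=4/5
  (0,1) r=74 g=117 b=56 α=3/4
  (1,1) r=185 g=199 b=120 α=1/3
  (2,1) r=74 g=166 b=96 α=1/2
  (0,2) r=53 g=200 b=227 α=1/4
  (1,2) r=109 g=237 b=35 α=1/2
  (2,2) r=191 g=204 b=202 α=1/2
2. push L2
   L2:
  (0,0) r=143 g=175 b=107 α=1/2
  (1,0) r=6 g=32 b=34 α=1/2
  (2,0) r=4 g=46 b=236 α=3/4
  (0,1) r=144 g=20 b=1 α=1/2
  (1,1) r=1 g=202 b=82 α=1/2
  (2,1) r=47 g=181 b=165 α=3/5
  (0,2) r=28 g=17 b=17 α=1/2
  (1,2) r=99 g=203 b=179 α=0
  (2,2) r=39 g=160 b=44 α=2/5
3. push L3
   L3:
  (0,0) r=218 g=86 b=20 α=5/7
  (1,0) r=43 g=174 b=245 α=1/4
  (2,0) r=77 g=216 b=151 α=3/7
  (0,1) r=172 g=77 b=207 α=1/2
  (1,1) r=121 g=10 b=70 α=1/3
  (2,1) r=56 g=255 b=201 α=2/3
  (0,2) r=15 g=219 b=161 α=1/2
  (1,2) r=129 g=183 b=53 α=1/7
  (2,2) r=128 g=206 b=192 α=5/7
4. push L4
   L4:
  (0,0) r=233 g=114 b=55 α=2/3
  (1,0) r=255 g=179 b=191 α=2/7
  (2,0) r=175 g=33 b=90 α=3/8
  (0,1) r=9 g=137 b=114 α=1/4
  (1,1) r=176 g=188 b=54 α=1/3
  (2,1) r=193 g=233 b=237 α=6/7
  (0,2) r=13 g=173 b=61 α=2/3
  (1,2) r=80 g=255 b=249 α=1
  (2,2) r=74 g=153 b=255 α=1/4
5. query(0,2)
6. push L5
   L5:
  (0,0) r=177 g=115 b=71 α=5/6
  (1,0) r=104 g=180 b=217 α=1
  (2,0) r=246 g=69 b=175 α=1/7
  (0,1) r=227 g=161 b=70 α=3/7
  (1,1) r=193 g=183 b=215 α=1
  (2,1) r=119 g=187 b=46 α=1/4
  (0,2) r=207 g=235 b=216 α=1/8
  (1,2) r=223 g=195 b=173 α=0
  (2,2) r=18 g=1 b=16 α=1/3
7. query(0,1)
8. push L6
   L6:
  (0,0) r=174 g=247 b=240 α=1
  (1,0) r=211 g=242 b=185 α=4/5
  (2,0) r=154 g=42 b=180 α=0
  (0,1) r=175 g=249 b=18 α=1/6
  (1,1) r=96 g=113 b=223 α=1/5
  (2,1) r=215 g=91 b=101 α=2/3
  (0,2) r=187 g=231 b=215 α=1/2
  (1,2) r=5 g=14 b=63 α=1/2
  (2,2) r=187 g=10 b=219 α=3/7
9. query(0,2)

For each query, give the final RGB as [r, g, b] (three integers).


query (0,2) [L1,L2,L3,L4] — begin 0,0,0
L1 α=1/4: [53/4, 50, 227/4]
L2 α=1/2: [165/8, 67/2, 295/8]
L3 α=1/2: [285/16, 505/4, 1583/16]
L4 α=2/3: [701/48, 1889/12, 3535/48]
rounded: [15, 157, 74]

at x=0,y=1 over L1,L2,L3,L4,L5:
+L1 (α=3/4) → [111/2, 351/4, 42]
+L2 (α=1/2) → [399/4, 431/8, 43/2]
+L3 (α=1/2) → [1087/8, 1047/16, 457/4]
+L4 (α=1/4) → [3333/32, 5333/64, 1827/16]
+L5 (α=3/7) → [8781/56, 13061/112, 381/4]
rounded: [157, 117, 95]

query (0,2) [L1,L2,L3,L4,L5,L6] — begin 0,0,0
after L1 α=1/4: [53/4, 50, 227/4]
after L2 α=1/2: [165/8, 67/2, 295/8]
after L3 α=1/2: [285/16, 505/4, 1583/16]
after L4 α=2/3: [701/48, 1889/12, 3535/48]
after L5 α=1/8: [14843/384, 16043/96, 35113/384]
after L6 α=1/2: [86651/768, 38219/192, 117673/768]
→ [113, 199, 153]


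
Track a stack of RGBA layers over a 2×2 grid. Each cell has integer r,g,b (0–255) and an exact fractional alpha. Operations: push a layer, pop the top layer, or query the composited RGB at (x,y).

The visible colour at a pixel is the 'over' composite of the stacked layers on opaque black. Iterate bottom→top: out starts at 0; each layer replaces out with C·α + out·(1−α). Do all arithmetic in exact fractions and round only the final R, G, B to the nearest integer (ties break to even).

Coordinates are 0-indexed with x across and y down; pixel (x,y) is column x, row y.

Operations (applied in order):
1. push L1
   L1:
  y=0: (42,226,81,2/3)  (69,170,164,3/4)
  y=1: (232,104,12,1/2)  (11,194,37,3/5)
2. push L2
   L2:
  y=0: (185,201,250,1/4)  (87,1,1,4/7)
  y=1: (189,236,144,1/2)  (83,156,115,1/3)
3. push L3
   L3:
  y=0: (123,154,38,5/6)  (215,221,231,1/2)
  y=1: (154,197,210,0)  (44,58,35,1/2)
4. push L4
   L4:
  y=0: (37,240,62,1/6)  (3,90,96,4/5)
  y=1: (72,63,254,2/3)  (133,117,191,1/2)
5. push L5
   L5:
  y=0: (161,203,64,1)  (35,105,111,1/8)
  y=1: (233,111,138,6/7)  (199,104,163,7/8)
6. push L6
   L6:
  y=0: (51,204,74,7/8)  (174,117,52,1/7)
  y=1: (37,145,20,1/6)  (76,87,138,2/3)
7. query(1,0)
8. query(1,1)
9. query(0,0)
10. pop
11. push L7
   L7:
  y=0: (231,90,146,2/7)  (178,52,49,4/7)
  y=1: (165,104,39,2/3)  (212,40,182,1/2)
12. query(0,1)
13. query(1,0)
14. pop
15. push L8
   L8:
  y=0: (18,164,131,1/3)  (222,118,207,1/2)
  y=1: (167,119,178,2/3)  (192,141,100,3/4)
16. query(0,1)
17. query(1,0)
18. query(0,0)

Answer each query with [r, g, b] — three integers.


(1,0) stack=L1,L2,L3,L4,L5,L6; from [0,0,0]:
after L1 α=3/4: [207/4, 255/2, 123]
after L2 α=4/7: [2013/28, 773/14, 373/7]
after L3 α=1/2: [8033/56, 3867/28, 995/7]
after L4 α=4/5: [1741/56, 13947/140, 3683/35]
after L5 α=1/8: [2021/64, 16047/160, 2119/20]
after L6 α=1/7: [11631/224, 57501/560, 6877/70]
→ [52, 103, 98]

(1,1) stack=L1,L2,L3,L4,L5,L6; from [0,0,0]:
L1 α=3/5: [33/5, 582/5, 111/5]
L2 α=1/3: [481/15, 648/5, 797/15]
L3 α=1/2: [1141/30, 469/5, 661/15]
L4 α=1/2: [5131/60, 527/5, 1763/15]
L5 α=7/8: [88711/480, 4167/40, 9439/60]
L6 α=2/3: [161671/1440, 3709/40, 25999/180]
rounded: [112, 93, 144]

(0,0) stack=L1,L2,L3,L4,L5,L6; from [0,0,0]:
+L1 (α=2/3) → [28, 452/3, 54]
+L2 (α=1/4) → [269/4, 653/4, 103]
+L3 (α=5/6) → [2729/24, 3733/24, 293/6]
+L4 (α=1/6) → [14533/144, 24425/144, 1837/36]
+L5 (α=1) → [161, 203, 64]
+L6 (α=7/8) → [259/4, 1631/8, 291/4]
rounded: [65, 204, 73]

at x=0,y=1 over L1,L2,L3,L4,L5,L7:
after L1 α=1/2: [116, 52, 6]
after L2 α=1/2: [305/2, 144, 75]
after L3 α=0: [305/2, 144, 75]
after L4 α=2/3: [593/6, 90, 583/3]
after L5 α=6/7: [1283/6, 108, 3067/21]
after L7 α=2/3: [3263/18, 316/3, 4705/63]
rounded: [181, 105, 75]

at x=1,y=0 over L1,L2,L3,L4,L5,L7:
L1 α=3/4: [207/4, 255/2, 123]
L2 α=4/7: [2013/28, 773/14, 373/7]
L3 α=1/2: [8033/56, 3867/28, 995/7]
L4 α=4/5: [1741/56, 13947/140, 3683/35]
L5 α=1/8: [2021/64, 16047/160, 2119/20]
L7 α=4/7: [51631/448, 81421/1120, 10277/140]
rounded: [115, 73, 73]

query (0,1) [L1,L2,L3,L4,L5,L8] — begin 0,0,0
+L1 (α=1/2) → [116, 52, 6]
+L2 (α=1/2) → [305/2, 144, 75]
+L3 (α=0) → [305/2, 144, 75]
+L4 (α=2/3) → [593/6, 90, 583/3]
+L5 (α=6/7) → [1283/6, 108, 3067/21]
+L8 (α=2/3) → [3287/18, 346/3, 10543/63]
= [183, 115, 167]

query (1,0) [L1,L2,L3,L4,L5,L8] — begin 0,0,0
after L1 α=3/4: [207/4, 255/2, 123]
after L2 α=4/7: [2013/28, 773/14, 373/7]
after L3 α=1/2: [8033/56, 3867/28, 995/7]
after L4 α=4/5: [1741/56, 13947/140, 3683/35]
after L5 α=1/8: [2021/64, 16047/160, 2119/20]
after L8 α=1/2: [16229/128, 34927/320, 6259/40]
rounded: [127, 109, 156]

at x=0,y=0 over L1,L2,L3,L4,L5,L8:
L1 α=2/3: [28, 452/3, 54]
L2 α=1/4: [269/4, 653/4, 103]
L3 α=5/6: [2729/24, 3733/24, 293/6]
L4 α=1/6: [14533/144, 24425/144, 1837/36]
L5 α=1: [161, 203, 64]
L8 α=1/3: [340/3, 190, 259/3]
= [113, 190, 86]


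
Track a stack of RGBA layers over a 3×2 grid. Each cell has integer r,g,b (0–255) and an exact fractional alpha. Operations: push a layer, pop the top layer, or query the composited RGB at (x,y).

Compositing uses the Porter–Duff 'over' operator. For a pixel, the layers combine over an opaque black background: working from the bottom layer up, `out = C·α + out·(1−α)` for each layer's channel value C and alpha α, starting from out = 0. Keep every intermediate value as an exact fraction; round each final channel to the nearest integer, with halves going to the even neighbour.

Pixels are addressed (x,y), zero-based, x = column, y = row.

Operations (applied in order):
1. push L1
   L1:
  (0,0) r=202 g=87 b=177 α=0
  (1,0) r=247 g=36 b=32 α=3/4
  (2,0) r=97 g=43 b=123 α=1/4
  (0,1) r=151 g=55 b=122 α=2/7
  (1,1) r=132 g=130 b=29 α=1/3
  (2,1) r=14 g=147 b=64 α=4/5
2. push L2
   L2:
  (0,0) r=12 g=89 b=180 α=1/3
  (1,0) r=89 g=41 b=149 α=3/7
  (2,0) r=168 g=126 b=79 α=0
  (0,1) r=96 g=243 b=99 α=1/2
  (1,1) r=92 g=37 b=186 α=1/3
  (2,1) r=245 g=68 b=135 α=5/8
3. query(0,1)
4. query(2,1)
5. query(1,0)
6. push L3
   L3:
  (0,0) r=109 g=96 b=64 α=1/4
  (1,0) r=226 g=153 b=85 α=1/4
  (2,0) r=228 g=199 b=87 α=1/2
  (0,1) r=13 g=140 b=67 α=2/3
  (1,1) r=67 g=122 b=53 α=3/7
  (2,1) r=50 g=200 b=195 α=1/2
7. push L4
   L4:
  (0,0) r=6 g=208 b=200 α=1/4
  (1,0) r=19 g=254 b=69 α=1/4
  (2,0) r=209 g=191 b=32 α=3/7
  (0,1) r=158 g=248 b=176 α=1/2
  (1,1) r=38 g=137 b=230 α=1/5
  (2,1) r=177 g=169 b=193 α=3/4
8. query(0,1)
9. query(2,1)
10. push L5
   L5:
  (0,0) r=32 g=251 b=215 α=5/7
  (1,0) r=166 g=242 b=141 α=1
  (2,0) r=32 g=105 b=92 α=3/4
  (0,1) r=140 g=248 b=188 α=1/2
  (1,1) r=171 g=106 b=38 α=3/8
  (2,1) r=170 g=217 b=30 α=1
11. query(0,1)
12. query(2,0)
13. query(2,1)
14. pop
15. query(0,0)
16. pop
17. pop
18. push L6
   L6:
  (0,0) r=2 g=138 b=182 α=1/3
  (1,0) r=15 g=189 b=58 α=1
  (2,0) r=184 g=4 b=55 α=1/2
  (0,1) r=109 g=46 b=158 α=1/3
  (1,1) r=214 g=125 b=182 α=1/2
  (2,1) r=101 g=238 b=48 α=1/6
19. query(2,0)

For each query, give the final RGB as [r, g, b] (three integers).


query (0,1) [L1,L2] — begin 0,0,0
L1 α=2/7: [302/7, 110/7, 244/7]
L2 α=1/2: [487/7, 1811/14, 937/14]
rounded: [70, 129, 67]

query (2,1) [L1,L2] — begin 0,0,0
after L1 α=4/5: [56/5, 588/5, 256/5]
after L2 α=5/8: [6293/40, 433/5, 4143/40]
rounded: [157, 87, 104]

(1,0) stack=L1,L2; from [0,0,0]:
after L1 α=3/4: [741/4, 27, 24]
after L2 α=3/7: [144, 33, 543/7]
= [144, 33, 78]

query (0,1) [L1,L2,L3,L4] — begin 0,0,0
L1 α=2/7: [302/7, 110/7, 244/7]
L2 α=1/2: [487/7, 1811/14, 937/14]
L3 α=2/3: [223/7, 5731/42, 2813/42]
L4 α=1/2: [1329/14, 16147/84, 10205/84]
rounded: [95, 192, 121]

query (2,1) [L1,L2,L3,L4] — begin 0,0,0
L1 α=4/5: [56/5, 588/5, 256/5]
L2 α=5/8: [6293/40, 433/5, 4143/40]
L3 α=1/2: [8293/80, 1433/10, 11943/80]
L4 α=3/4: [50773/320, 6503/40, 58263/320]
= [159, 163, 182]

(0,1) stack=L1,L2,L3,L4,L5; from [0,0,0]:
after L1 α=2/7: [302/7, 110/7, 244/7]
after L2 α=1/2: [487/7, 1811/14, 937/14]
after L3 α=2/3: [223/7, 5731/42, 2813/42]
after L4 α=1/2: [1329/14, 16147/84, 10205/84]
after L5 α=1/2: [3289/28, 36979/168, 25997/168]
rounded: [117, 220, 155]

(2,0) stack=L1,L2,L3,L4,L5; from [0,0,0]:
+L1 (α=1/4) → [97/4, 43/4, 123/4]
+L2 (α=0) → [97/4, 43/4, 123/4]
+L3 (α=1/2) → [1009/8, 839/8, 471/8]
+L4 (α=3/7) → [2263/14, 1985/14, 663/14]
+L5 (α=3/4) → [3607/56, 6395/56, 4527/56]
→ [64, 114, 81]

query (2,1) [L1,L2,L3,L4,L5] — begin 0,0,0
L1 α=4/5: [56/5, 588/5, 256/5]
L2 α=5/8: [6293/40, 433/5, 4143/40]
L3 α=1/2: [8293/80, 1433/10, 11943/80]
L4 α=3/4: [50773/320, 6503/40, 58263/320]
L5 α=1: [170, 217, 30]
→ [170, 217, 30]

(0,0) stack=L1,L2,L3,L4; from [0,0,0]:
+L1 (α=0) → [0, 0, 0]
+L2 (α=1/3) → [4, 89/3, 60]
+L3 (α=1/4) → [121/4, 185/4, 61]
+L4 (α=1/4) → [387/16, 1387/16, 383/4]
→ [24, 87, 96]

query (2,0) [L1,L2,L6] — begin 0,0,0
+L1 (α=1/4) → [97/4, 43/4, 123/4]
+L2 (α=0) → [97/4, 43/4, 123/4]
+L6 (α=1/2) → [833/8, 59/8, 343/8]
→ [104, 7, 43]


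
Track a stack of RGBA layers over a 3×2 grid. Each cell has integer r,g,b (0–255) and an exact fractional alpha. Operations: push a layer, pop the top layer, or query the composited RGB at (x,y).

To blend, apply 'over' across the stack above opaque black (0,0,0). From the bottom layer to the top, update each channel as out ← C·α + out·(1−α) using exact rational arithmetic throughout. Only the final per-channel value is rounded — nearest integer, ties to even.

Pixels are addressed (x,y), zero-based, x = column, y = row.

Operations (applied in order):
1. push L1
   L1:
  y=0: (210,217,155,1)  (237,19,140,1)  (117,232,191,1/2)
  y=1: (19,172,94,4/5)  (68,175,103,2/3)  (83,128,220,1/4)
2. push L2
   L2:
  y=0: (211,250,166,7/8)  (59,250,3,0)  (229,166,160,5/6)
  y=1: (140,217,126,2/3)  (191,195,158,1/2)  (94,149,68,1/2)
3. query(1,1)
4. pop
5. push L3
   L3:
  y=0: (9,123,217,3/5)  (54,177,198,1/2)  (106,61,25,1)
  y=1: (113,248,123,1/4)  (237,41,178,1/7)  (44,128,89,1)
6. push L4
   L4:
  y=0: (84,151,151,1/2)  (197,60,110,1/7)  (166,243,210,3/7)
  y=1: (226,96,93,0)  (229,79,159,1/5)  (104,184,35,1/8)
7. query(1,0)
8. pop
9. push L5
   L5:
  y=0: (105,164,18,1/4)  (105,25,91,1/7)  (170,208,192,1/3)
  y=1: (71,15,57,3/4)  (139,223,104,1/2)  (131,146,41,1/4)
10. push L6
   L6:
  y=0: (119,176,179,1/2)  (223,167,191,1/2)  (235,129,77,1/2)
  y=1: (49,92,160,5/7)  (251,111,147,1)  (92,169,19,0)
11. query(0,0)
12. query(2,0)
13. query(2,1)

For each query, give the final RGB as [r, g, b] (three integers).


query (1,1) [L1,L2] — begin 0,0,0
L1 α=2/3: [136/3, 350/3, 206/3]
L2 α=1/2: [709/6, 935/6, 340/3]
= [118, 156, 113]

query (1,0) [L1,L3,L4] — begin 0,0,0
L1 α=1: [237, 19, 140]
L3 α=1/2: [291/2, 98, 169]
L4 α=1/7: [1070/7, 648/7, 1124/7]
= [153, 93, 161]

query (0,0) [L1,L3,L5,L6] — begin 0,0,0
L1 α=1: [210, 217, 155]
L3 α=3/5: [447/5, 803/5, 961/5]
L5 α=1/4: [933/10, 3229/20, 2973/20]
L6 α=1/2: [2123/20, 6749/40, 6553/40]
→ [106, 169, 164]

at x=2,y=0 over L1,L3,L5,L6:
after L1 α=1/2: [117/2, 116, 191/2]
after L3 α=1: [106, 61, 25]
after L5 α=1/3: [382/3, 110, 242/3]
after L6 α=1/2: [1087/6, 239/2, 473/6]
= [181, 120, 79]

at x=2,y=1 over L1,L3,L5,L6:
L1 α=1/4: [83/4, 32, 55]
L3 α=1: [44, 128, 89]
L5 α=1/4: [263/4, 265/2, 77]
L6 α=0: [263/4, 265/2, 77]
→ [66, 132, 77]


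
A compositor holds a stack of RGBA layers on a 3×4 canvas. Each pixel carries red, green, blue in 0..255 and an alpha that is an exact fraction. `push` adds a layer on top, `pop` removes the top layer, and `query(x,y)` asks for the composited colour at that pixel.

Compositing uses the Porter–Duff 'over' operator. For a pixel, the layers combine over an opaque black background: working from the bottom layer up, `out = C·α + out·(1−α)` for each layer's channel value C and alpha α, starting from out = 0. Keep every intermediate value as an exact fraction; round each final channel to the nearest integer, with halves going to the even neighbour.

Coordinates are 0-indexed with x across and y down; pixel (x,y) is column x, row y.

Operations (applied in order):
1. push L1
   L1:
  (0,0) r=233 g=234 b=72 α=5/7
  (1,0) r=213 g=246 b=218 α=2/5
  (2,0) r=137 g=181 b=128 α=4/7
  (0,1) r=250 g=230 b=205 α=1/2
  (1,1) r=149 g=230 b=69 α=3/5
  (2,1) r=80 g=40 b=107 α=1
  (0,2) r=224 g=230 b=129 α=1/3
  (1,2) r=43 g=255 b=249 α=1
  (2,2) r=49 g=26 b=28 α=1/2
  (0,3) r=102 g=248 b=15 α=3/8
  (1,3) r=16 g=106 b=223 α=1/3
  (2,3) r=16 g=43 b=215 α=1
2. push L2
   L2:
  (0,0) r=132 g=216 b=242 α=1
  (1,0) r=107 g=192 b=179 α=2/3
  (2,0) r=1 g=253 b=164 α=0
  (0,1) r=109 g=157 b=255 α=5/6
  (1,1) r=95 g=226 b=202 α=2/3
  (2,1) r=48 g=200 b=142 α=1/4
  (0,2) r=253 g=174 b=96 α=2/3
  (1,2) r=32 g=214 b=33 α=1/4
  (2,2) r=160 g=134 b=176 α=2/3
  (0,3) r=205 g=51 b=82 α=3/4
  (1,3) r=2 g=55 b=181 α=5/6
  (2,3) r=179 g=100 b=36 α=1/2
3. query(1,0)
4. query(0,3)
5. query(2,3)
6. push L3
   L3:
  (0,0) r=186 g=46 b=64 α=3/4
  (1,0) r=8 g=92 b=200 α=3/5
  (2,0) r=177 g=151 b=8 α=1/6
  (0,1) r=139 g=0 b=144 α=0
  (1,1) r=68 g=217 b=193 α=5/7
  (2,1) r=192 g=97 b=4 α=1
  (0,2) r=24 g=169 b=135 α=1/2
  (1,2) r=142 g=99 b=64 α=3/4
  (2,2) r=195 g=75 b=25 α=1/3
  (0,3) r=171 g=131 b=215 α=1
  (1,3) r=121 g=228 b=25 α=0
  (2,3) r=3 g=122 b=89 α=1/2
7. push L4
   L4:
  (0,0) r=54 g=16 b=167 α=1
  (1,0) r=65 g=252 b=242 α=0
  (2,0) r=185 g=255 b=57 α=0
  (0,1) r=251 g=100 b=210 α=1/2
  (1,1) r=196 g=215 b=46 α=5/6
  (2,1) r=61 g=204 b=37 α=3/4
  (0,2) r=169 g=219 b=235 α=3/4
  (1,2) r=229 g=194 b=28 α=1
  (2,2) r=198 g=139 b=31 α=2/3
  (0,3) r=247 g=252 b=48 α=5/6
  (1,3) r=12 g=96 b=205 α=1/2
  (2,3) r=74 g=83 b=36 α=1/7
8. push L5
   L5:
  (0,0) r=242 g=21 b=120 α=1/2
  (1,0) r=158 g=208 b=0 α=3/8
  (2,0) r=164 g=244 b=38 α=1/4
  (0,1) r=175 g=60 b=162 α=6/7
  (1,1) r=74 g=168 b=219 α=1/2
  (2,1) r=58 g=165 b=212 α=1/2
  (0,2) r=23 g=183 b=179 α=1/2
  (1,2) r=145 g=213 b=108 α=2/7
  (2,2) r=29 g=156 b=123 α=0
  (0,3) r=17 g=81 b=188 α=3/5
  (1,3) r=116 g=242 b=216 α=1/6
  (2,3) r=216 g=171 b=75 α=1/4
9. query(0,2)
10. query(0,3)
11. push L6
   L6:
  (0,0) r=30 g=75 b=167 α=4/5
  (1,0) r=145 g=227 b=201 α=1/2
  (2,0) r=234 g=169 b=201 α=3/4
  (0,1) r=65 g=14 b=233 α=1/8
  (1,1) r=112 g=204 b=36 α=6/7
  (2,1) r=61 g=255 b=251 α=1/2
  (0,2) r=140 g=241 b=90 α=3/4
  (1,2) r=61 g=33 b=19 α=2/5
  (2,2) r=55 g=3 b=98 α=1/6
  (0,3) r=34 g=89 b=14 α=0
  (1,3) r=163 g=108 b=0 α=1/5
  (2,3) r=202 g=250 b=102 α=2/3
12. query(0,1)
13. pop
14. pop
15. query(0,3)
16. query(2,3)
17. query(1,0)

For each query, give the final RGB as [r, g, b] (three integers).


at x=1,y=0 over L1,L2:
after L1 α=2/5: [426/5, 492/5, 436/5]
after L2 α=2/3: [1496/15, 804/5, 742/5]
→ [100, 161, 148]

query (0,3) [L1,L2] — begin 0,0,0
after L1 α=3/8: [153/4, 93, 45/8]
after L2 α=3/4: [2613/16, 123/2, 2013/32]
= [163, 62, 63]

query (2,3) [L1,L2] — begin 0,0,0
after L1 α=1: [16, 43, 215]
after L2 α=1/2: [195/2, 143/2, 251/2]
rounded: [98, 72, 126]

(0,2) stack=L1,L2,L3,L4,L5; from [0,0,0]:
after L1 α=1/3: [224/3, 230/3, 43]
after L2 α=2/3: [1742/9, 1274/9, 235/3]
after L3 α=1/2: [979/9, 2795/18, 320/3]
after L4 α=3/4: [2771/18, 14621/72, 2435/12]
after L5 α=1/2: [3185/36, 27797/144, 4583/24]
= [88, 193, 191]

query (0,3) [L1,L2,L3,L4,L5] — begin 0,0,0
L1 α=3/8: [153/4, 93, 45/8]
L2 α=3/4: [2613/16, 123/2, 2013/32]
L3 α=1: [171, 131, 215]
L4 α=5/6: [703/3, 1391/6, 455/6]
L5 α=3/5: [1559/15, 424/3, 2147/15]
= [104, 141, 143]

query (0,1) [L1,L2,L3,L4,L5,L6] — begin 0,0,0
L1 α=1/2: [125, 115, 205/2]
L2 α=5/6: [335/3, 150, 2755/12]
L3 α=0: [335/3, 150, 2755/12]
L4 α=1/2: [544/3, 125, 5275/24]
L5 α=6/7: [3694/21, 485/7, 28603/168]
L6 α=1/8: [3889/24, 499/8, 34195/192]
= [162, 62, 178]

(0,3) stack=L1,L2,L3,L4; from [0,0,0]:
+L1 (α=3/8) → [153/4, 93, 45/8]
+L2 (α=3/4) → [2613/16, 123/2, 2013/32]
+L3 (α=1) → [171, 131, 215]
+L4 (α=5/6) → [703/3, 1391/6, 455/6]
rounded: [234, 232, 76]

(2,3) stack=L1,L2,L3,L4; from [0,0,0]:
after L1 α=1: [16, 43, 215]
after L2 α=1/2: [195/2, 143/2, 251/2]
after L3 α=1/2: [201/4, 387/4, 429/4]
after L4 α=1/7: [751/14, 1327/14, 1359/14]
= [54, 95, 97]

(1,0) stack=L1,L2,L3,L4; from [0,0,0]:
+L1 (α=2/5) → [426/5, 492/5, 436/5]
+L2 (α=2/3) → [1496/15, 804/5, 742/5]
+L3 (α=3/5) → [3352/75, 2988/25, 4484/25]
+L4 (α=0) → [3352/75, 2988/25, 4484/25]
= [45, 120, 179]


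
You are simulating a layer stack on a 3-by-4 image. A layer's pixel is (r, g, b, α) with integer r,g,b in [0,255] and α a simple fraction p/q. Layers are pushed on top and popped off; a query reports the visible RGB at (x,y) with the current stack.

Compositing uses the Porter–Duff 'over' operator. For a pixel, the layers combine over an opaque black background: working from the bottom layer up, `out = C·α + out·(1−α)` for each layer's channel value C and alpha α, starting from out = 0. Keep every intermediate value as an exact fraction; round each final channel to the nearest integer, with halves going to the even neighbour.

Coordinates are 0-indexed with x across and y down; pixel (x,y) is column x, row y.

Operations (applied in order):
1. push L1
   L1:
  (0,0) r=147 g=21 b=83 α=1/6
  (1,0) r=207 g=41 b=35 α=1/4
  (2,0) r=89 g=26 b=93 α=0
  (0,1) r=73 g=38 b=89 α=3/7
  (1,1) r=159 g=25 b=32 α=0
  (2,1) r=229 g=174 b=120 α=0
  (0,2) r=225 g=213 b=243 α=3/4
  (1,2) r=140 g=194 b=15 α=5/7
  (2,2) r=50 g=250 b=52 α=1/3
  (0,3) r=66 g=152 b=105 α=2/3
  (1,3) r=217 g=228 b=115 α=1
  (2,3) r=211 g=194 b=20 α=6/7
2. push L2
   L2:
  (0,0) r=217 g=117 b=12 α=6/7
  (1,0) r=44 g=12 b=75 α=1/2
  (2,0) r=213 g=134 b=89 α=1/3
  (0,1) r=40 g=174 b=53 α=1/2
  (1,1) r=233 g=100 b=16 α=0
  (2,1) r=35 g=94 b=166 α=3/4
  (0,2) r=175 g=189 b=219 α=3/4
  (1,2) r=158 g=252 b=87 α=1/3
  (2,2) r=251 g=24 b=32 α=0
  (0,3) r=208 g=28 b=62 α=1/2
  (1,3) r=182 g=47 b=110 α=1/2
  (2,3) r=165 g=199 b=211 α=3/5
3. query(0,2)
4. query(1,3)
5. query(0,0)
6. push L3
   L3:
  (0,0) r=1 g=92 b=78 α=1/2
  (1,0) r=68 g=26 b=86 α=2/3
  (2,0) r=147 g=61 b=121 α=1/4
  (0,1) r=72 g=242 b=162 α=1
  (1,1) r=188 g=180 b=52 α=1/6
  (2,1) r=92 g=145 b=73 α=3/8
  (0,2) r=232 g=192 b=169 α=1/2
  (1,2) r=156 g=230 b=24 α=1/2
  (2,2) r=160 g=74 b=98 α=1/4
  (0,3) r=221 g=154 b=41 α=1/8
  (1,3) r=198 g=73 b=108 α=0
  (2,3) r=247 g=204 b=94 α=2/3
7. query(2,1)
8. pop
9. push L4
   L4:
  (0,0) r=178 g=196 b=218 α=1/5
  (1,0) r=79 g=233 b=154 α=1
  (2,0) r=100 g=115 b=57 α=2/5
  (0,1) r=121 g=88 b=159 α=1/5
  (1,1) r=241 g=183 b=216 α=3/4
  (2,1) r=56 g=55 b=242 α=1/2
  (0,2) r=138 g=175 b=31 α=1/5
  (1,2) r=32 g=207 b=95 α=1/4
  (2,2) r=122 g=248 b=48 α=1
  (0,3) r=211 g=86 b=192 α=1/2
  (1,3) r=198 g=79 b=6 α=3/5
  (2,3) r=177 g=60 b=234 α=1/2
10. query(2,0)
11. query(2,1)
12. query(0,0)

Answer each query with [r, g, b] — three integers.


at x=0,y=2 over L1,L2:
+L1 (α=3/4) → [675/4, 639/4, 729/4]
+L2 (α=3/4) → [2775/16, 2907/16, 3357/16]
= [173, 182, 210]

(1,3) stack=L1,L2; from [0,0,0]:
after L1 α=1: [217, 228, 115]
after L2 α=1/2: [399/2, 275/2, 225/2]
= [200, 138, 112]

query (0,0) [L1,L2] — begin 0,0,0
after L1 α=1/6: [49/2, 7/2, 83/6]
after L2 α=6/7: [379/2, 1411/14, 515/42]
= [190, 101, 12]

(2,1) stack=L1,L2,L3; from [0,0,0]:
after L1 α=0: [0, 0, 0]
after L2 α=3/4: [105/4, 141/2, 249/2]
after L3 α=3/8: [1629/32, 1575/16, 1683/16]
rounded: [51, 98, 105]

query (2,0) [L1,L2,L4] — begin 0,0,0
L1 α=0: [0, 0, 0]
L2 α=1/3: [71, 134/3, 89/3]
L4 α=2/5: [413/5, 364/5, 203/5]
rounded: [83, 73, 41]

query (2,1) [L1,L2,L4] — begin 0,0,0
+L1 (α=0) → [0, 0, 0]
+L2 (α=3/4) → [105/4, 141/2, 249/2]
+L4 (α=1/2) → [329/8, 251/4, 733/4]
→ [41, 63, 183]

query (0,0) [L1,L2,L4] — begin 0,0,0
+L1 (α=1/6) → [49/2, 7/2, 83/6]
+L2 (α=6/7) → [379/2, 1411/14, 515/42]
+L4 (α=1/5) → [936/5, 4194/35, 5608/105]
→ [187, 120, 53]


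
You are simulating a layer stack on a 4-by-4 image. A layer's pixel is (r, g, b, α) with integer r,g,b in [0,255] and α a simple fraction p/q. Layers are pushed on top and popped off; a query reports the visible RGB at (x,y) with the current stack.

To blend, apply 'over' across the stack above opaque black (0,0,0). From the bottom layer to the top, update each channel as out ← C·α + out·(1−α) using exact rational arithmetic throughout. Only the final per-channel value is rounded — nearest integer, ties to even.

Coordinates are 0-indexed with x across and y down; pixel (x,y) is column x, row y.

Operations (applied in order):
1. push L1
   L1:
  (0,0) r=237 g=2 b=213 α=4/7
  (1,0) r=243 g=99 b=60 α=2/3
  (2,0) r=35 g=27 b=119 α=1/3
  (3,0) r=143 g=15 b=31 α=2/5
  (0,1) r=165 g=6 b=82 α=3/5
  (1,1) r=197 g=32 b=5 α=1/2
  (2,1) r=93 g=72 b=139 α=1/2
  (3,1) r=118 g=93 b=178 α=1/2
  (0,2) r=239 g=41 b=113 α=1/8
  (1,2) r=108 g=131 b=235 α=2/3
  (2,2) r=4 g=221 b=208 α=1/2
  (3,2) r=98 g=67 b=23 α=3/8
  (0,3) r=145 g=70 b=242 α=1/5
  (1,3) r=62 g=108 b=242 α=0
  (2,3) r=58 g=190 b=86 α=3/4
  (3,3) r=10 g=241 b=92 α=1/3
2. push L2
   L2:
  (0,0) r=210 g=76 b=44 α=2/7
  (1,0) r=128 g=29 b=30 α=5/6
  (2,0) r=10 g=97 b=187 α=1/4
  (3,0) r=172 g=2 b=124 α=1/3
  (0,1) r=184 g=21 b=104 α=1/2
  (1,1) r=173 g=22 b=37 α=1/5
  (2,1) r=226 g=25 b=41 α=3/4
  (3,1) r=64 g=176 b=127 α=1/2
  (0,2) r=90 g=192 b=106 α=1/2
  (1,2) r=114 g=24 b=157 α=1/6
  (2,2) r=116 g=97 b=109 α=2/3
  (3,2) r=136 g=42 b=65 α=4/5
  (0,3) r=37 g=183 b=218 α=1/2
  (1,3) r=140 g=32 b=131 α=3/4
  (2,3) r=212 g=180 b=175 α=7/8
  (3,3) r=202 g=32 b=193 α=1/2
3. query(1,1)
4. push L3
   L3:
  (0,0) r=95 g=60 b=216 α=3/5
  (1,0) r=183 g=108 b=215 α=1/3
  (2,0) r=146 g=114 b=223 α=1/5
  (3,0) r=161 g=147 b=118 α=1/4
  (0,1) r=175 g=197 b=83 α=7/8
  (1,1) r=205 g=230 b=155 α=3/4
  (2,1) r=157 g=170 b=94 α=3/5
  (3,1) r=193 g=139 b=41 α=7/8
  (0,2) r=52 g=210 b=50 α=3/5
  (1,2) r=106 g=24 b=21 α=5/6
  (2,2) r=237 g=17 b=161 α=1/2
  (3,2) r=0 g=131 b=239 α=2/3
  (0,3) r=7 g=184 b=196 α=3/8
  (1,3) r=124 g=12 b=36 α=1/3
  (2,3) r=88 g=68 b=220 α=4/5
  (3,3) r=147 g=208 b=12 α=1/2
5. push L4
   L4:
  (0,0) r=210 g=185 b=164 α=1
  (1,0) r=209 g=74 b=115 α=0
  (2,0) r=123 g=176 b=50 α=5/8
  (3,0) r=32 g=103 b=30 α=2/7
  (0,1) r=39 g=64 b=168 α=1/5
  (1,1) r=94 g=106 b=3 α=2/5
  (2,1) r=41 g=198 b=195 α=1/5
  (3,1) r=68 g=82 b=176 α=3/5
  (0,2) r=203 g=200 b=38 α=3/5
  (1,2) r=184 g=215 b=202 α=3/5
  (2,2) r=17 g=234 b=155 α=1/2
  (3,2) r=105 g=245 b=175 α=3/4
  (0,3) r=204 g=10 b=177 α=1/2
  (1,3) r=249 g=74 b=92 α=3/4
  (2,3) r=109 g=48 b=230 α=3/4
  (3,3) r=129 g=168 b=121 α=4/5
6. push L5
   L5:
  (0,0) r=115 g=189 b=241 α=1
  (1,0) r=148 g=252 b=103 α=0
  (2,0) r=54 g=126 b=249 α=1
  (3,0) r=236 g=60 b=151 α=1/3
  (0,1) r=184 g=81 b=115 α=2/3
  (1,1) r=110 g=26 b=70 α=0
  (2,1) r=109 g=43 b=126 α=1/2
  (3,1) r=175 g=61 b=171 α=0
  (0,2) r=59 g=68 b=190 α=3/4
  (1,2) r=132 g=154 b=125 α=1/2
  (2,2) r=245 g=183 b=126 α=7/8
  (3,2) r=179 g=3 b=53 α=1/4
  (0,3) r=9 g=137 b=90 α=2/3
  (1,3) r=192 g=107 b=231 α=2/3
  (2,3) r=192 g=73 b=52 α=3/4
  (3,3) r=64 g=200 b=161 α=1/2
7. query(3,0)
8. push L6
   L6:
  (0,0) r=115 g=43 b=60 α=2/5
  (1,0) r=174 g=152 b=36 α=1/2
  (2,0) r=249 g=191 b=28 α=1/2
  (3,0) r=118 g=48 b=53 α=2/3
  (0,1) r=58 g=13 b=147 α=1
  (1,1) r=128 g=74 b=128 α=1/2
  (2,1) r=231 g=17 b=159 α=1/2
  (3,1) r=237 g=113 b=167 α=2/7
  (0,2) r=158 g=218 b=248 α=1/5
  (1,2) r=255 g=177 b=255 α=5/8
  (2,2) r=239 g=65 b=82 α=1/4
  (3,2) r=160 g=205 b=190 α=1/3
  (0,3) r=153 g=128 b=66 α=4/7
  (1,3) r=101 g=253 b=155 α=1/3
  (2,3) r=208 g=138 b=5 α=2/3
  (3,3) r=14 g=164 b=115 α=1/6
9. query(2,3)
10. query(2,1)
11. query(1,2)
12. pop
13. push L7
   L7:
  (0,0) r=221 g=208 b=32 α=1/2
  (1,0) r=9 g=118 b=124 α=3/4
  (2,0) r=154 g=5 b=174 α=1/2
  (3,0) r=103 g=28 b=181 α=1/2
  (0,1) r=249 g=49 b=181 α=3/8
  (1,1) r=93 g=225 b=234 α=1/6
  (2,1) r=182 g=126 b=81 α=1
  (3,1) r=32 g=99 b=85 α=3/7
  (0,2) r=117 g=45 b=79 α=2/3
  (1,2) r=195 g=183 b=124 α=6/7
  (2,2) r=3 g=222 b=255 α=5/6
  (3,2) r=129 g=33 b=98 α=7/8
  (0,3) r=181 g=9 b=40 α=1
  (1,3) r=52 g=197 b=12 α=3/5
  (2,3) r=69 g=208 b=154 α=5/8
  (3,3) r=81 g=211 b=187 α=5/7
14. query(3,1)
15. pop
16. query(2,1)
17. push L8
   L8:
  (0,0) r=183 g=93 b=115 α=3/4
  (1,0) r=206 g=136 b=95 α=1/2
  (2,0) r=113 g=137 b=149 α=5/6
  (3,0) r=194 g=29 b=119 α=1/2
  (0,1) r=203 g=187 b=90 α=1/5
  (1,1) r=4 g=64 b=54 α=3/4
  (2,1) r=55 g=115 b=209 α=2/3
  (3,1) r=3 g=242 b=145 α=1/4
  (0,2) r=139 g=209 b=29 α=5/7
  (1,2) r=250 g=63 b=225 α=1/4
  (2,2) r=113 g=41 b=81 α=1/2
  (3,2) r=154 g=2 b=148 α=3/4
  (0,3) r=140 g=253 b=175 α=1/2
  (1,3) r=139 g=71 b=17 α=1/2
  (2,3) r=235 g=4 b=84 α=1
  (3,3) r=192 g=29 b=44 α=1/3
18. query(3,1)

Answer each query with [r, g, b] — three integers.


(1,1) stack=L1,L2; from [0,0,0]:
after L1 α=1/2: [197/2, 16, 5/2]
after L2 α=1/5: [567/5, 86/5, 47/5]
→ [113, 17, 9]

(3,0) stack=L1,L2,L3,L4,L5; from [0,0,0]:
after L1 α=2/5: [286/5, 6, 62/5]
after L2 α=1/3: [1432/15, 14/3, 248/5]
after L3 α=1/4: [2237/20, 161/4, 667/10]
after L4 α=2/7: [2493/28, 1629/28, 787/14]
after L5 α=1/3: [5797/42, 823/14, 1844/21]
= [138, 59, 88]

at x=2,y=3 over L1,L2,L3,L4,L5,L6:
L1 α=3/4: [87/2, 285/2, 129/2]
L2 α=7/8: [3055/16, 2805/16, 2579/16]
L3 α=4/5: [8687/80, 7157/80, 16659/80]
L4 α=3/4: [34847/320, 18677/320, 71859/320]
L5 α=3/4: [219167/1280, 88757/1280, 121779/1280]
L6 α=2/3: [250549/1280, 442037/3840, 134579/3840]
rounded: [196, 115, 35]

query (2,1) [L1,L2,L3,L4,L5,L6] — begin 0,0,0
+L1 (α=1/2) → [93/2, 36, 139/2]
+L2 (α=3/4) → [1449/8, 111/4, 385/8]
+L3 (α=3/5) → [3333/20, 1131/10, 1513/20]
+L4 (α=1/5) → [3538/25, 3252/25, 2488/25]
+L5 (α=1/2) → [6263/50, 4327/50, 2819/25]
+L6 (α=1/2) → [17813/100, 5177/100, 3397/25]
= [178, 52, 136]

at x=1,y=2 over L1,L2,L3,L4,L5,L6:
after L1 α=2/3: [72, 262/3, 470/3]
after L2 α=1/6: [79, 691/9, 2821/18]
after L3 α=5/6: [203/2, 1771/54, 4711/108]
after L4 α=3/5: [151, 19186/135, 7487/54]
after L5 α=1/2: [283/2, 19988/135, 14237/108]
after L6 α=5/8: [3399/16, 59813/360, 60137/288]
= [212, 166, 209]

(3,1) stack=L1,L2,L3,L4,L5,L7; from [0,0,0]:
L1 α=1/2: [59, 93/2, 89]
L2 α=1/2: [123/2, 445/4, 108]
L3 α=7/8: [2825/16, 4337/32, 395/8]
L4 α=3/5: [4457/40, 8273/80, 2507/20]
L5 α=0: [4457/40, 8273/80, 2507/20]
L7 α=3/7: [5417/70, 14213/140, 3782/35]
= [77, 102, 108]

at x=2,y=1 over L1,L2,L3,L4,L5:
L1 α=1/2: [93/2, 36, 139/2]
L2 α=3/4: [1449/8, 111/4, 385/8]
L3 α=3/5: [3333/20, 1131/10, 1513/20]
L4 α=1/5: [3538/25, 3252/25, 2488/25]
L5 α=1/2: [6263/50, 4327/50, 2819/25]
= [125, 87, 113]

(3,1) stack=L1,L2,L3,L4,L5,L8; from [0,0,0]:
L1 α=1/2: [59, 93/2, 89]
L2 α=1/2: [123/2, 445/4, 108]
L3 α=7/8: [2825/16, 4337/32, 395/8]
L4 α=3/5: [4457/40, 8273/80, 2507/20]
L5 α=0: [4457/40, 8273/80, 2507/20]
L8 α=1/4: [13491/160, 44179/320, 10421/80]
= [84, 138, 130]
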